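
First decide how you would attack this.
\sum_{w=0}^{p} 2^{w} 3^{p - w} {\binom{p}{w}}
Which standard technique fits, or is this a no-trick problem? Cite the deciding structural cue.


Verdict: the binomial theorem — the binomial coefficients weight matched powers of 2 and 3, which is exactly the expansion of a binomial power.


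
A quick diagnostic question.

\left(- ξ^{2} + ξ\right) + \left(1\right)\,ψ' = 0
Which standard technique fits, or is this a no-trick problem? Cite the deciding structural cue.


Best approach: no special technique — with ψ absent the equation is not coupled at all: direct integration in ξ.


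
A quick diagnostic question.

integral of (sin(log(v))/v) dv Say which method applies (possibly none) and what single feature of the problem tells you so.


Best approach: u-substitution — collected, the integrand has one factor that is, up to a constant, the derivative of an inner expression the rest depends on — substitute for that inner expression.


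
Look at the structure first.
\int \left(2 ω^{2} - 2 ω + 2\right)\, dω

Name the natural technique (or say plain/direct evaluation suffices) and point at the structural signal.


Verdict: no special technique — scan for structure and find none: constant multiples of powers of ω, integrate directly.


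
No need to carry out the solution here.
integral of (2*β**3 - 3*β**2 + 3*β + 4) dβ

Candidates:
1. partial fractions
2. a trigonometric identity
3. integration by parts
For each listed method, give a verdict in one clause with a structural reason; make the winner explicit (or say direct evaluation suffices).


Diagnosis: no special technique — a term-by-term power-rule job in β; no substitution or rearrangement earns its keep here.
- partial fractions: there is no rational-function structure to decompose.
- a trigonometric identity: there is no trigonometric structure at all — the integrand carries no sine or cosine to rewrite.
- integration by parts: splitting off a factor buys nothing — the integrand integrates directly without parts.


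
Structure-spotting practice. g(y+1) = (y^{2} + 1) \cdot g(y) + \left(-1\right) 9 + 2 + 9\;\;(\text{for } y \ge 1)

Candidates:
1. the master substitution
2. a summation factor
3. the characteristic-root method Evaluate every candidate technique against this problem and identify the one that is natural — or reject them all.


Verdict: a summation factor — with the index-dependent coefficient y^{2} + 1, dividing by the cumulative product turns the left side into a pure difference.
- the master substitution — there is no divide-the-index recursive argument.
- a summation factor — a fit — the right tool for this form.
- the characteristic-root method: an index-dependent weight blocks the pure exponential ansatz.


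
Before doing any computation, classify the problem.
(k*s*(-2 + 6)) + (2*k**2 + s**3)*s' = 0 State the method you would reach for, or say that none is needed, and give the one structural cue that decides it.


Diagnosis: the exact-equation method — this form is already the differential of something: the matching mixed partials of k*s*(-2 + 6) and 2*k**2 + s**3 prove it.


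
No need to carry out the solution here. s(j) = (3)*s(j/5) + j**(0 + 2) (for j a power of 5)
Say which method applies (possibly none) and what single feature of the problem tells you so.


Method: the master substitution — the index is divided (j/5), not shifted — substitute j = 5^m to straighten it into a shift recurrence.


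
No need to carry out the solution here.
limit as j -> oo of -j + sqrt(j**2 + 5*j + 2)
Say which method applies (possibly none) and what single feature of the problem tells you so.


Technique: conjugate multiplication — an infinity-minus-infinity difference with a surviving radical — multiply by the conjugate to cancel the divergence.


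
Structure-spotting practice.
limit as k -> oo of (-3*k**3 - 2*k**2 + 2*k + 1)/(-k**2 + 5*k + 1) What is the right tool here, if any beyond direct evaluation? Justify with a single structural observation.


Diagnosis: dominant-term comparison — as k grows, only the highest-degree terms matter — compare leading terms and read the limit off. Viewed as a single quotient this is an ∞/∞ form — an at-infinity application of l'Hôpital's rule would also resolve it; comparing leading growth reads the answer without differentiating.


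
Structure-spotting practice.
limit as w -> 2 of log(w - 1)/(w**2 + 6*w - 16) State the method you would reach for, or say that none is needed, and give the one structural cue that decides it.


Method: l'Hôpital's rule (0/0) — plug in 2: top and bottom both hit zero, so differentiate each and retry. Expanding numerator and denominator to first order gives the same value — the rule automates exactly that.


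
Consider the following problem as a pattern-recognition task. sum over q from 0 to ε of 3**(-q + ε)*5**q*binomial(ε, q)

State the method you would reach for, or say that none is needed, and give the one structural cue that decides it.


Best approach: the binomial theorem — binomial(ε, q) weighting matched powers of 5 and 3 is the expanded form of (5 + 3)^ε — fold it back up.


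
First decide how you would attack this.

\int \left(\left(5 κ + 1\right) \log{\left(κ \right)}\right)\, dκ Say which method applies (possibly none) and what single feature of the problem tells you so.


Diagnosis: integration by parts — \log{\left(κ \right)} blocks direct integration but differentiates to something rational — parts with the polynomial factor 5 κ + 1 as dv.


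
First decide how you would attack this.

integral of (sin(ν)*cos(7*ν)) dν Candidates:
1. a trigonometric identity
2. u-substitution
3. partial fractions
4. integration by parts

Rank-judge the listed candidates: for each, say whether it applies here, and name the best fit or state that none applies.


Best approach: a trigonometric identity — two sinusoids at different rates multiply in sin(ν)*cos(7*ν); the product-to-sum identity uncouples them.
- a trigonometric identity — a fit — the right tool for this form.
- u-substitution: no subexpression of the integrand pairs with its own derivative as a factor — individual terms may offer their own substitutions, but any change of variable covering the whole integral would have to be constructed from outside the expression.
- partial fractions — the expression is not a ratio of polynomials that decomposes further.
- integration by parts — not the fit here: there is no polynomial factor to ladder down — parts can still close the trigonometric product by recursion, though the identity rewrite is the direct route.


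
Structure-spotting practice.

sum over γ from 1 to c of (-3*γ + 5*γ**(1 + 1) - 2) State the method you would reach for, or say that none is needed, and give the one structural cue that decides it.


Diagnosis: no special technique — no ratio, no shift structure, no binomial pattern: sum the constant-multiple powers of γ with known formulas.


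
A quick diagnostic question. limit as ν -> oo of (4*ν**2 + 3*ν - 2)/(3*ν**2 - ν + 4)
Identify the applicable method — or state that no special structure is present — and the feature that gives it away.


Method: dominant-term comparison — divide by the highest power of ν present: lower-order terms vanish and the dominant ratio remains. As a single quotient, the ∞/∞ shape would yield to repeated differentiation as well — the growth comparison gets there in one look.


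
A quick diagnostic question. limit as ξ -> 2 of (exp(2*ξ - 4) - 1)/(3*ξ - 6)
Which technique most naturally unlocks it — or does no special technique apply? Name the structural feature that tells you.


Verdict: l'Hôpital's rule (0/0) — numerator and denominator both vanish at 2 — a genuine 0/0 form, which is exactly when l'Hôpital applies. A local series expansion at the point resolves it as well; the rule is the packaged version of that step.


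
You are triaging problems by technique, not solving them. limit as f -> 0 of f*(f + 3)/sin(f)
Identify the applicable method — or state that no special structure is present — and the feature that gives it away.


Best approach: l'Hôpital's rule (0/0) — the 0/0 form at 0 is the signature situation for l'Hôpital's rule. Known elementary limits would finish this too — the rule just bypasses the case analysis.


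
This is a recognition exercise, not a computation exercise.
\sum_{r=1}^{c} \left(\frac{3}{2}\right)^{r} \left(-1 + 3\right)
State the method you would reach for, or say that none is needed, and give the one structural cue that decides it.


Verdict: the geometric series formula — the ratio of consecutive terms is the constant \frac{3}{2}, independent of the index — a geometric sum.


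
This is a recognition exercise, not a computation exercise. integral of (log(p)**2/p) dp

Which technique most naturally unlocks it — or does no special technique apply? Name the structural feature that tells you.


Verdict: u-substitution — collected, the integrand has one factor that is, up to a constant, the derivative of an inner expression the rest depends on — substitute for that inner expression.


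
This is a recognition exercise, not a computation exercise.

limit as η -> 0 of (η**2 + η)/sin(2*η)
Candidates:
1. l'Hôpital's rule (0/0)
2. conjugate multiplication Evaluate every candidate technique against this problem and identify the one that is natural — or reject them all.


Best approach: l'Hôpital's rule (0/0) — substituting 0 gives 0 over 0; differentiate top and bottom once and re-evaluate. The standard small-argument limits would also carry it; the rule is the systematic route.
- l'Hôpital's rule (0/0): a fit — the right tool for this form.
- conjugate multiplication: rationalization has no target — no divergent radical difference appears.


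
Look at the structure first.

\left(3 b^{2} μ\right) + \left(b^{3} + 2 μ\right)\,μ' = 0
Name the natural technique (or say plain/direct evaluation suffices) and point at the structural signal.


Best approach: the exact-equation method — the compatibility test passes: the μ-derivative of 3 b^{2} μ matches the b-derivative of b^{3} + 2 μ, so integrate a potential.


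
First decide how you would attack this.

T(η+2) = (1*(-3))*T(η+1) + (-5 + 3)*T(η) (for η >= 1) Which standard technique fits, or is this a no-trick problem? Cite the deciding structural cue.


Best approach: the characteristic-root method — every coefficient is a fixed number and the forcing is zero — substitute r^η and read off the root equation.


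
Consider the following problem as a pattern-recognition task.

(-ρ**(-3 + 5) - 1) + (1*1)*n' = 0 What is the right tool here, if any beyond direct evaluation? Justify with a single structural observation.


Diagnosis: no special technique — the slope is a pure function of ρ; integrate both sides and be done.


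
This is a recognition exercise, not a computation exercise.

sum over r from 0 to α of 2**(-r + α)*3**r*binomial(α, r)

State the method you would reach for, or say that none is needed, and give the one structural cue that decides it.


Best approach: the binomial theorem — terms weighting binomial(α, r) against matched powers of 3 and 2 reassemble into (3 + 2)^α by the binomial theorem.


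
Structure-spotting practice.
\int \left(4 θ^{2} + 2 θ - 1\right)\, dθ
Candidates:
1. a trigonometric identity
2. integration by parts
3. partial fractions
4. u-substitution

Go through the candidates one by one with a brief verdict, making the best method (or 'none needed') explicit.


Method: no special technique — nothing composite, nothing rational, nothing trigonometric — each constant-multiple power of θ integrates by the power rule alone.
- a trigonometric identity: there is no trigonometric structure at all — the integrand carries no sine or cosine to rewrite.
- integration by parts: parts would only shuffle a directly integrable integrand.
- partial fractions — the expression is not a ratio of polynomials that decomposes further.
- u-substitution — any workable substitution here is cosmetic — the integrand is already in directly integrable form.


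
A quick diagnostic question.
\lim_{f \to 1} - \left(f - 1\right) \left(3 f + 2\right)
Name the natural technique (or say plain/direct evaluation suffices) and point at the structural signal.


Verdict: no special technique — the expression is continuous at 1 — substitute and evaluate; no indeterminate form appears.


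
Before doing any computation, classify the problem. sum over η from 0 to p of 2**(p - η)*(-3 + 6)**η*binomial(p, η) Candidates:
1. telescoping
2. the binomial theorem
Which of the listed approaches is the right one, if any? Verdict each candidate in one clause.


Technique: the binomial theorem — binomial coefficients against complementary powers of (-3 + 6) and 2: recognize the binomial expansion and resum.
- telescoping: the summand is not presented as a shifted difference — a telescoping rewrite may exist, but the displayed structure does not offer one.
- the binomial theorem — yes — fits the structure here.


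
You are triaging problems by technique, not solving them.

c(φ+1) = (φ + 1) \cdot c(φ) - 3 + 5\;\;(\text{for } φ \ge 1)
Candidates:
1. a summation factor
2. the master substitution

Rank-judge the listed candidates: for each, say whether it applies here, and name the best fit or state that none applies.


Best approach: a summation factor — an index-dependent multiplier φ + 1 rules out characteristic roots; a summation factor converts it to a pure difference.
- a summation factor: applicable, and directly so.
- the master substitution: the recursive argument is a shift of the index, not a fixed fraction of it.


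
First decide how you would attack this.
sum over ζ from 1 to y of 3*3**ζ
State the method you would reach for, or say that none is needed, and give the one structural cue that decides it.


Verdict: the geometric series formula — the ratio of consecutive terms is the constant 3, independent of the index — a geometric sum.


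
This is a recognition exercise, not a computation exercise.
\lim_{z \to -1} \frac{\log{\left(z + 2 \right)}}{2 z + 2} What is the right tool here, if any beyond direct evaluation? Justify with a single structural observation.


Technique: l'Hôpital's rule (0/0) — plug in -1: top and bottom both hit zero, so differentiate each and retry. A local series expansion at the point resolves it as well; the rule is the packaged version of that step.


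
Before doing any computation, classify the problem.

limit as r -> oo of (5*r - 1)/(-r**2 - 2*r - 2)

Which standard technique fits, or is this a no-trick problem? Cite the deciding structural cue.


Technique: dominant-term comparison — at large r only the top-degree terms survive; compare the leading terms and the limit falls out. Differentiating the expression as a single quotient would eventually settle it as well; matching dominant growth settles it immediately.


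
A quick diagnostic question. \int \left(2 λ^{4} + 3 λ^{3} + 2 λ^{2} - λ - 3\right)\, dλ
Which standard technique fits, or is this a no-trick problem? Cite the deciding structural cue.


Best approach: no special technique — scan for structure and find none: constant multiples of powers of λ, integrate directly.


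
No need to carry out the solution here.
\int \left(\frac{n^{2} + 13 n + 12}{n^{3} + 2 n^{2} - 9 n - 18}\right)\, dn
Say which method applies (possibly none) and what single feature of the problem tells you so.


Technique: partial fractions — the bottom, n^{3} + 2 n^{2} - 9 n - 18, comes apart into simple factors, and a proper rational function over split factors decomposes.


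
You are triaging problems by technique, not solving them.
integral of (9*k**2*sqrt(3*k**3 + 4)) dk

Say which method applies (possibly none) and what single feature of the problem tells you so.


Method: u-substitution — set u = 3*k**3 + 4: a constant multiple of its derivative, namely 9*k**2, is present as a factor once the integrand is collected, so the du is sitting there waiting.


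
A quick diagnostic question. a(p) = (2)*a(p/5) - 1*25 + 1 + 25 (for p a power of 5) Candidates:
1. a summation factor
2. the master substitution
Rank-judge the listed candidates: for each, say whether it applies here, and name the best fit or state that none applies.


Method: the master substitution — the argument p/5 divides the index by 5; the standard p = 5^m substitution converts it to a constant-shift recurrence.
- a summation factor — the recursion divides its index rather than shifting it — there is no previous-term chain for a summation factor to telescope.
- the master substitution: yes — fits the structure here.


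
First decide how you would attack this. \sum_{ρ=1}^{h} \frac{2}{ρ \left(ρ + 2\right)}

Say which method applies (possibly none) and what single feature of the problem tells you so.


Technique: telescoping — rewrite \frac{2}{ρ \left(ρ + 2\right)} as simple fractions and successive terms eat each other — only the edges survive.


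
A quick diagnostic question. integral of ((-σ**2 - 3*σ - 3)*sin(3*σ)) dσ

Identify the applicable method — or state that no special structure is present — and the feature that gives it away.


Diagnosis: integration by parts — a polynomial -σ**2 - 3*σ - 3 against the kernel sin(3*σ) is the signature bounded-ladder case for integration by parts.


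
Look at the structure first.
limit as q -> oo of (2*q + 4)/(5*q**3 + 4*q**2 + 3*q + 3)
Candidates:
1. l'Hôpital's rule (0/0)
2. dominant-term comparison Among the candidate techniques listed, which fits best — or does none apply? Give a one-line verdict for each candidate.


Verdict: dominant-term comparison — divide through by the highest power of q; every lower-order term dies and the dominant terms decide the limit.
- l'Hôpital's rule (0/0) — viewed as a single quotient this runs to ∞/∞, not the 0/0 clash this candidate addresses; an at-infinity variant of the rule would resolve it, but comparing leading growth reads the answer without differentiating.
- dominant-term comparison: a fit — the right tool for this form.


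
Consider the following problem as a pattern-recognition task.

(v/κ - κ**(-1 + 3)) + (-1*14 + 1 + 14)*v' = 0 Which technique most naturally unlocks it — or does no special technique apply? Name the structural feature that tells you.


Best approach: a linear integrating factor — linear in the unknown with genuine forcing: multiply through by the exponential of the integrated coefficient and the left side closes into one derivative.


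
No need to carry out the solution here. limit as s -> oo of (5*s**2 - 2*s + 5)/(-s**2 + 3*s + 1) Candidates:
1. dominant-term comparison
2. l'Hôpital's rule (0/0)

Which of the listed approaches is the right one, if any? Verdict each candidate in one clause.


Verdict: dominant-term comparison — growth-rate triage: the leading powers of s decide the limit, everything else is noise.
- dominant-term comparison — applicable, and directly so.
- l'Hôpital's rule (0/0): as a single quotient the expression runs to ∞/∞ at the limit point — an at-infinity form of the rule would apply, though the leading-growth comparison is the direct reading.


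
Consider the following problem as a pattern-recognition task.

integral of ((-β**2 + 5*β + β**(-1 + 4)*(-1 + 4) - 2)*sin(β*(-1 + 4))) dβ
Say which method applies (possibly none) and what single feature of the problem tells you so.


Best approach: integration by parts — differentiate (-β**2 + 5*β + β**(-1 + 4)*(-1 + 4) - 2), integrate sin(β*(-1 + 4)): each pass lowers the polynomial degree, so parts terminates.


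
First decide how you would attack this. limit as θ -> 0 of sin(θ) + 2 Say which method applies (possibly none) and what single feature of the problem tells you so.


Technique: no special technique — no denominator vanishes and nothing blows up at 0: direct substitution is the whole computation.


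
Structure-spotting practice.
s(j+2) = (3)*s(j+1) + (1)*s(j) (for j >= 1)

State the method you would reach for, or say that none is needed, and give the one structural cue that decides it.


Technique: the characteristic-root method — linear, homogeneous, constant coefficients: solutions of the form r^j exist — find the roots of the characteristic polynomial.


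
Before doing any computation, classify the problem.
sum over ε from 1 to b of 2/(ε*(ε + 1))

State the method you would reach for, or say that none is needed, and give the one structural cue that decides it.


Method: telescoping — split 2/(ε*(ε + 1)) by partial fractions and the pieces are one function at shifted arguments — interior terms cancel.


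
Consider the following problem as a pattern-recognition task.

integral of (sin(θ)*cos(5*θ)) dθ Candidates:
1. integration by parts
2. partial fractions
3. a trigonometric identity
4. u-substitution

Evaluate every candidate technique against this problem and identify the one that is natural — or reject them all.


Best approach: a trigonometric identity — sin(θ)*cos(5*θ) mixes two frequencies; the product-to-sum identity splits it into single-frequency sinusoids.
- integration by parts — not the natural route: no polynomial-kernel product appears — a recursive parts reduction of the trigonometric product exists, but the identity rewrite is direct.
- partial fractions: the expression is not a ratio of polynomials that decomposes further.
- a trigonometric identity — yes — fits the structure here.
- u-substitution — no subexpression of the integrand pairs with its own derivative as a factor — individual terms may offer their own substitutions, but any change of variable covering the whole integral would have to be constructed from outside the expression.


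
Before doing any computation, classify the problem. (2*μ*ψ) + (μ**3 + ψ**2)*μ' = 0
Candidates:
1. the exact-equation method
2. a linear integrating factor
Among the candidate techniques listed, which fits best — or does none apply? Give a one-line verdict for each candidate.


Technique: the exact-equation method — the compatibility test passes: the μ-derivative of 2*μ*ψ matches the ψ-derivative of μ**3 + ψ**2, so integrate a potential.
- the exact-equation method — yes, a natural case for it.
- a linear integrating factor — a nonlinear term in the unknown puts this outside the integrating-factor template.


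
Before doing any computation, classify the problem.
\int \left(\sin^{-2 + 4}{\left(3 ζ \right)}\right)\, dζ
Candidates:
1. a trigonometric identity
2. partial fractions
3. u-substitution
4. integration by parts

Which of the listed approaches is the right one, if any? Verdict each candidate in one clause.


Method: a trigonometric identity — even powers like \sin^{-2 + 4}{\left(3 ζ \right)} never integrate directly; the half-angle identity lowers the degree first.
- a trigonometric identity: applicable, and directly so.
- partial fractions — the expression is not a ratio of polynomials that decomposes further.
- u-substitution — no subexpression of the integrand serves as a whole-integral substitution inner — individual terms may offer their own, but none carries its derivative as a factor of the full integrand; a working change of variable would have to be constructed from outside the expression.
- integration by parts — not the fit here: there is no polynomial factor to ladder down — parts can still close the trigonometric product by recursion, though the identity rewrite is the direct route.


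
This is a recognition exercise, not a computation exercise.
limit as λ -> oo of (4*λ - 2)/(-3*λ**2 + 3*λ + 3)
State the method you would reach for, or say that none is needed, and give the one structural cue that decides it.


Diagnosis: dominant-term comparison — growth-rate triage: the leading powers of λ decide the limit, everything else is noise. Differentiating the expression as a single quotient would eventually settle it as well; matching dominant growth settles it immediately.


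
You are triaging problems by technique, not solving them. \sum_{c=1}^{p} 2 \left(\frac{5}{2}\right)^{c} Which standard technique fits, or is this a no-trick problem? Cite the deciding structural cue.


Best approach: the geometric series formula — each term is \frac{5}{2} times the previous one, so the geometric-series formula applies directly.


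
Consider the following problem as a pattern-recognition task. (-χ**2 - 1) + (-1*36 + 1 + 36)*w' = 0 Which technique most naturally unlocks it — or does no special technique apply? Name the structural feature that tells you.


Verdict: no special technique — the slope is a function of χ alone, so integrate both sides directly.


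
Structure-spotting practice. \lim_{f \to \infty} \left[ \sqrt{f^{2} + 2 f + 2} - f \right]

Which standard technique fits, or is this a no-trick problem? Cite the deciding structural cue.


Method: conjugate multiplication — the ∞ − ∞ radical form is the exact trigger for the conjugate maneuver.


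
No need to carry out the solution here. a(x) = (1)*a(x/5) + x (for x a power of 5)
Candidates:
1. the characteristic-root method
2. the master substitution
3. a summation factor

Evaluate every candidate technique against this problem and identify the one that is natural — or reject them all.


Technique: the master substitution — the call at x/5 makes this multiplicative recursion; the master-style substitution converts it to additive.
- the characteristic-root method — the recursion divides its index rather than shifting it — outside the constant-shift family the root method covers.
- the master substitution: applies; the problem has the shape this method handles.
- a summation factor — a divided-index call is outside the fixed-shift first-order family a summation factor normalizes.


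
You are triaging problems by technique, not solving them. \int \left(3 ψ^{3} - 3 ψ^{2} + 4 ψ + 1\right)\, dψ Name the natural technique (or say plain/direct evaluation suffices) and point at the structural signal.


Technique: no special technique — nothing composite, nothing rational, nothing trigonometric — each constant-multiple power of ψ integrates by the power rule alone.


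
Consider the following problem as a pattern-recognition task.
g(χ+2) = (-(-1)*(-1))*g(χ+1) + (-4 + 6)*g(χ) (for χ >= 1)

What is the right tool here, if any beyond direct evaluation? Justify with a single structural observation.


Method: the characteristic-root method — linear, homogeneous, constant coefficients: solutions of the form r^χ exist — find the roots of the characteristic polynomial.


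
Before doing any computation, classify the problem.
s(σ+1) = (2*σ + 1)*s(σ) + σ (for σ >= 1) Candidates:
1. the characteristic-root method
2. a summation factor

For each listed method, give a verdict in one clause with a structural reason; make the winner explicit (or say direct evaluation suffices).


Verdict: a summation factor — an index-dependent multiplier 2*σ + 1 rules out characteristic roots; a summation factor converts it to a pure difference.
- the characteristic-root method — an index-dependent weight blocks the pure exponential ansatz.
- a summation factor: applicable, and directly so.


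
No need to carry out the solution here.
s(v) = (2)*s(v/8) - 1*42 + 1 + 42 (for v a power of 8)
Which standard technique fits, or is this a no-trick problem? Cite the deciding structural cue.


Diagnosis: the master substitution — treat m = log base 8 of v as the new clock: one recursion step advances m by one while v scales by 8.


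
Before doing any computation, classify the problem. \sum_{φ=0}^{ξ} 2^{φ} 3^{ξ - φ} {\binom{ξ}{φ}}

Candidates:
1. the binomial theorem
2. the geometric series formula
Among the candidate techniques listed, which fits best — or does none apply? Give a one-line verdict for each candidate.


Technique: the binomial theorem — the summand is term φ of a binomial expansion in 2 and 3; the whole sum is a single power.
- the binomial theorem: a fit — the right tool for this form.
- the geometric series formula — dividing successive terms gives an index-dependent quantity, not a constant.


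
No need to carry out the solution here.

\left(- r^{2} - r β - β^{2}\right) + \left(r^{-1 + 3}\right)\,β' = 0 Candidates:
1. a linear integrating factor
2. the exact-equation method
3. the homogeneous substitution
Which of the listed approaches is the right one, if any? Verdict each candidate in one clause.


Best approach: the homogeneous substitution — the slope is degree-zero homogeneous: the ratio substitution v = β/r collapses it.
- a linear integrating factor: a nonlinear term in the unknown puts this outside the integrating-factor template.
- the exact-equation method: no potential function has this form as its differential, as written.
- the homogeneous substitution: a fit — the right tool for this form.


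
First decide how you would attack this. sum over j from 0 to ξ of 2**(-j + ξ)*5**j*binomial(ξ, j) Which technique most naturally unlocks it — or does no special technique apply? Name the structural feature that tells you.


Diagnosis: the binomial theorem — binomial coefficients against complementary powers of 5 and 2: recognize the binomial expansion and resum.


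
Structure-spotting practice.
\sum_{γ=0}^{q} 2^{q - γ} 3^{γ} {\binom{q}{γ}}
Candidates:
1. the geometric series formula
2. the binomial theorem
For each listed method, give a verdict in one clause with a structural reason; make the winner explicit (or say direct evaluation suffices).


Technique: the binomial theorem — {\binom{q}{γ}} weighting matched powers of 3 and 2 is the expanded form of (3 + 2)^q — fold it back up.
- the geometric series formula: the ratio of consecutive terms depends on the index.
- the binomial theorem — a fit — the right tool for this form.


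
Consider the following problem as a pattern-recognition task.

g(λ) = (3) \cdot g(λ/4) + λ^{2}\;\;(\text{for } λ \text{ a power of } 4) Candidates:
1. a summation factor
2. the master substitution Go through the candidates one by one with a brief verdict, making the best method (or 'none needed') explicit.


Diagnosis: the master substitution — the argument shrinks by the factor 4, so measure the index on a logarithmic scale and the recursion becomes a shift.
- a summation factor: the recursion divides its index rather than shifting it — there is no previous-term chain for a summation factor to telescope.
- the master substitution: a fit — the right tool for this form.


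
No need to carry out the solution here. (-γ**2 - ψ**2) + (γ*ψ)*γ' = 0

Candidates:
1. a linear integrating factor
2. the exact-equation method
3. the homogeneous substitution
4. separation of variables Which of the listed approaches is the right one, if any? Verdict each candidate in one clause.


Best approach: the homogeneous substitution — the slope is degree-zero homogeneous: the ratio substitution v = γ/ψ collapses it. This doubles as a Bernoulli equation in the unknown as written; the homogeneous route needs no setup at all.
- a linear integrating factor: the unknown enters nonlinearly (through a power, a denominator, or a transcendental function), which the linear integrating-factor recipe cannot absorb as-is — any repair would come from a preliminary substitution, not the factor.
- the exact-equation method: exactness fails on the nose — the mixed partials do not match.
- the homogeneous substitution — applicable, and directly so.
- separation of variables: no algebra isolates the independent variable on one side and the unknown on the other.


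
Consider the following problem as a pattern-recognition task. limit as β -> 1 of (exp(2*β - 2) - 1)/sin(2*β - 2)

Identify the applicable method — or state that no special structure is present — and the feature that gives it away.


Verdict: l'Hôpital's rule (0/0) — substituting 1 gives 0 over 0; differentiate top and bottom once and re-evaluate. A first-order expansion at the point is an equally standard path; the rule packages it.


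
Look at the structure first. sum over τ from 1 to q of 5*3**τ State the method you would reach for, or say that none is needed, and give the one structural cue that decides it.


Verdict: the geometric series formula — each term is 3 times the previous one, so the geometric-series formula applies directly.


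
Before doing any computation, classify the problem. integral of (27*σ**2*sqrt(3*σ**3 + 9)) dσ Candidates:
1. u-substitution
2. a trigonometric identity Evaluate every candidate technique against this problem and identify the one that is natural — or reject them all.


Diagnosis: u-substitution — a chain-rule shadow: 27*σ**2 alongside a function of 3*σ**3 + 9 means u = 3*σ**3 + 9 unwinds the composition in one step.
- u-substitution: a fit — the right tool for this form.
- a trigonometric identity: there is no trigonometric structure at all — the integrand carries no sine or cosine to rewrite.


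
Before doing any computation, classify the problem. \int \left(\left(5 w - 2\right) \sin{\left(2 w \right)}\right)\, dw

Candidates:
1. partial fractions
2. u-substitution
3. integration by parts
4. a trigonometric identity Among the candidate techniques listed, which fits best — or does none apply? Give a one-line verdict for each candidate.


Best approach: integration by parts — a polynomial factor 5 w - 2 multiplies \sin{\left(2 w \right)}; differentiating 5 w - 2 lowers its degree while \sin{\left(2 w \right)} integrates cleanly, so parts wins.
- partial fractions — the expression is not a ratio of polynomials that decomposes further.
- u-substitution — no subexpression of the integrand pairs with its own derivative as a factor — individual terms may offer their own substitutions, but any change of variable covering the whole integral would have to be constructed from outside the expression.
- integration by parts — applicable, and directly so.
- a trigonometric identity — no identity rewrites this into an easier trigonometric form.


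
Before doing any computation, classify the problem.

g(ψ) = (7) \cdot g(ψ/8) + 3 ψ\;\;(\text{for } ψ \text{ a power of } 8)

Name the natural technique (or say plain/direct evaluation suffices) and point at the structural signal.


Best approach: the master substitution — treat m = log base 8 of ψ as the new clock: one recursion step advances m by one while ψ scales by 8.


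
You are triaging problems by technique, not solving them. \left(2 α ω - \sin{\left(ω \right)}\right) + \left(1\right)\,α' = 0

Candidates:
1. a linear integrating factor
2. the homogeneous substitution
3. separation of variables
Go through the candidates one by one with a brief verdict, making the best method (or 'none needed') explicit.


Diagnosis: a linear integrating factor — the unknown enters only to the first power against a nonzero forcing term — the integrating-factor template applies directly.
- a linear integrating factor: applicable, and directly so.
- the homogeneous substitution: the slope is not a function of the ratio of the variables alone.
- separation of variables: no division isolates the independent variable from the unknown.


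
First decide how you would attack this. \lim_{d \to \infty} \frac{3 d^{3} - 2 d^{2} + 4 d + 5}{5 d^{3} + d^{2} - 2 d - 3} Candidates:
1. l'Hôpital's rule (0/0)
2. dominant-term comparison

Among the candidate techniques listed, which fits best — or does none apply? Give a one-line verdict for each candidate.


Best approach: dominant-term comparison — divide through by the highest power of d; every lower-order term dies and the dominant terms decide the limit.
- l'Hôpital's rule (0/0): no 0/0 form appears: written as one quotient, top and bottom both grow without bound, and the ratio is decided by their leading terms.
- dominant-term comparison — yes — fits the structure here.


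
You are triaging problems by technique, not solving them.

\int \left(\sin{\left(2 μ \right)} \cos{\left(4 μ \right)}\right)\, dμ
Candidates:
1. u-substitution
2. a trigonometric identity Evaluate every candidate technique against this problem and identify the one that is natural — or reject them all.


Technique: a trigonometric identity — \sin{\left(2 μ \right)} \cos{\left(4 μ \right)} mixes two frequencies; the product-to-sum identity splits it into single-frequency sinusoids.
- u-substitution — no subexpression of the integrand pairs with its own derivative as a factor — individual terms may offer their own substitutions, but any change of variable covering the whole integral would have to be constructed from outside the expression.
- a trigonometric identity: applies; the problem has the shape this method handles.


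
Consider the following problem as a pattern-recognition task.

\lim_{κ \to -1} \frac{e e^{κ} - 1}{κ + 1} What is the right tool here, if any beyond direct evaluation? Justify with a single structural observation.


Best approach: l'Hôpital's rule (0/0) — numerator and denominator both vanish at -1 — a genuine 0/0 form, which is exactly when l'Hôpital applies. Known elementary limits would finish this too — the rule just bypasses the case analysis.


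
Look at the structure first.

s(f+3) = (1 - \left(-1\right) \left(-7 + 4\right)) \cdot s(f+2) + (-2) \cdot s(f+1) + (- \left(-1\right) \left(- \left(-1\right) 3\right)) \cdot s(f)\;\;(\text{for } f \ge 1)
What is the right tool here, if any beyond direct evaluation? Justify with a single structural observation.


Technique: the characteristic-root method — constant coefficients and linearity mean the ansatz r^f reduces it to solving the characteristic polynomial.


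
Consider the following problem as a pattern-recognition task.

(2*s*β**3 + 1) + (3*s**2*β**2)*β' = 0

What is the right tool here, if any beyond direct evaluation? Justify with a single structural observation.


Technique: the exact-equation method — because the two cross partials coincide, the form is conservative as written — recover its potential in (s, β).


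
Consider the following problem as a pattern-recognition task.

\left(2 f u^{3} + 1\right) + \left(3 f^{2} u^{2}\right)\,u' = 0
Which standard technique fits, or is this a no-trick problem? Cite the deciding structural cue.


Verdict: the exact-equation method — the compatibility test passes: the u-derivative of 2 f u^{3} + 1 matches the f-derivative of 3 f^{2} u^{2}, so integrate a potential.


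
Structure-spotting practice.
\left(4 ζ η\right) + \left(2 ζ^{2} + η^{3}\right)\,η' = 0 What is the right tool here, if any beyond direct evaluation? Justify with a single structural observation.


Best approach: the exact-equation method — 4 ζ η and 2 ζ^{2} + η^{3} pass the exactness check on the nose, so no integrating factor in ζ or η is needed at all.


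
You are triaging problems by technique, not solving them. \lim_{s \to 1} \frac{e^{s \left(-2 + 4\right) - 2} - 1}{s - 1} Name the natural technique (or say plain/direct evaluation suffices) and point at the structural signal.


Method: l'Hôpital's rule (0/0) — both numerator and denominator vanish at 1: the genuine 0/0 indeterminate that l'Hôpital exists for. The standard small-argument limits would also carry it; the rule is the systematic route.


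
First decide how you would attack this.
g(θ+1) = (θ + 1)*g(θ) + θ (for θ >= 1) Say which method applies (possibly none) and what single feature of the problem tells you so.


Verdict: a summation factor — it is first-order linear but the coefficient θ + 1 depends on the index, so multiply through by a summation factor to telescope it.
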